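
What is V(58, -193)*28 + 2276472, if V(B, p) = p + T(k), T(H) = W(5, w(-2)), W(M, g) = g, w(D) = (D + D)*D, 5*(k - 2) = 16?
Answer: 2271292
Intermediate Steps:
k = 26/5 (k = 2 + (1/5)*16 = 2 + 16/5 = 26/5 ≈ 5.2000)
w(D) = 2*D**2 (w(D) = (2*D)*D = 2*D**2)
T(H) = 8 (T(H) = 2*(-2)**2 = 2*4 = 8)
V(B, p) = 8 + p (V(B, p) = p + 8 = 8 + p)
V(58, -193)*28 + 2276472 = (8 - 193)*28 + 2276472 = -185*28 + 2276472 = -5180 + 2276472 = 2271292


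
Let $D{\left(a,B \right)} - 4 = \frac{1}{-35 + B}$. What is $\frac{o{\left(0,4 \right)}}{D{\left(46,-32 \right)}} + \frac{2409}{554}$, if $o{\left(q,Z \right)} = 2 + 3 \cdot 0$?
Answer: $\frac{717439}{147918} \approx 4.8503$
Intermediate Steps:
$D{\left(a,B \right)} = 4 + \frac{1}{-35 + B}$
$o{\left(q,Z \right)} = 2$ ($o{\left(q,Z \right)} = 2 + 0 = 2$)
$\frac{o{\left(0,4 \right)}}{D{\left(46,-32 \right)}} + \frac{2409}{554} = \frac{2}{\frac{1}{-35 - 32} \left(-139 + 4 \left(-32\right)\right)} + \frac{2409}{554} = \frac{2}{\frac{1}{-67} \left(-139 - 128\right)} + 2409 \cdot \frac{1}{554} = \frac{2}{\left(- \frac{1}{67}\right) \left(-267\right)} + \frac{2409}{554} = \frac{2}{\frac{267}{67}} + \frac{2409}{554} = 2 \cdot \frac{67}{267} + \frac{2409}{554} = \frac{134}{267} + \frac{2409}{554} = \frac{717439}{147918}$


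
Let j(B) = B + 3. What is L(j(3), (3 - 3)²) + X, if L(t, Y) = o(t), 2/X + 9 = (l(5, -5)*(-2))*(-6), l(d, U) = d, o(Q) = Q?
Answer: 308/51 ≈ 6.0392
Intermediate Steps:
X = 2/51 (X = 2/(-9 + (5*(-2))*(-6)) = 2/(-9 - 10*(-6)) = 2/(-9 + 60) = 2/51 ≈ 0.039216)
j(B) = 3 + B
L(t, Y) = t
L(j(3), (3 - 3)²) + X = (3 + 3) + 2/51 = 6 + 2/51 = 308/51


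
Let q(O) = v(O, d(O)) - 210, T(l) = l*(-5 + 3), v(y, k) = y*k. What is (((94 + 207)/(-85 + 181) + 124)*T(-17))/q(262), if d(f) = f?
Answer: 207485/3284832 ≈ 0.063165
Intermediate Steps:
v(y, k) = k*y
T(l) = -2*l (T(l) = l*(-2) = -2*l)
q(O) = -210 + O² (q(O) = O*O - 210 = O² - 210 = -210 + O²)
(((94 + 207)/(-85 + 181) + 124)*T(-17))/q(262) = (((94 + 207)/(-85 + 181) + 124)*(-2*(-17)))/(-210 + 262²) = ((301/96 + 124)*34)/(-210 + 68644) = ((301*(1/96) + 124)*34)/68434 = ((301/96 + 124)*34)*(1/68434) = ((12205/96)*34)*(1/68434) = (207485/48)*(1/68434) = 207485/3284832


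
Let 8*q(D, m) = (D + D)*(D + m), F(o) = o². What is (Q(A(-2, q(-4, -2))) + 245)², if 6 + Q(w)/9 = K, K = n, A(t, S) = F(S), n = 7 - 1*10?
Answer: 26896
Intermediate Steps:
q(D, m) = D*(D + m)/4 (q(D, m) = ((D + D)*(D + m))/8 = ((2*D)*(D + m))/8 = (2*D*(D + m))/8 = D*(D + m)/4)
n = -3 (n = 7 - 10 = -3)
A(t, S) = S²
K = -3
Q(w) = -81 (Q(w) = -54 + 9*(-3) = -54 - 27 = -81)
(Q(A(-2, q(-4, -2))) + 245)² = (-81 + 245)² = 164² = 26896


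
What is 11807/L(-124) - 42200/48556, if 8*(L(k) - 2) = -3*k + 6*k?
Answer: -287589296/1080371 ≈ -266.19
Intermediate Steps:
L(k) = 2 + 3*k/8 (L(k) = 2 + (-3*k + 6*k)/8 = 2 + (3*k)/8 = 2 + 3*k/8)
11807/L(-124) - 42200/48556 = 11807/(2 + (3/8)*(-124)) - 42200/48556 = 11807/(2 - 93/2) - 42200*1/48556 = 11807/(-89/2) - 10550/12139 = 11807*(-2/89) - 10550/12139 = -23614/89 - 10550/12139 = -287589296/1080371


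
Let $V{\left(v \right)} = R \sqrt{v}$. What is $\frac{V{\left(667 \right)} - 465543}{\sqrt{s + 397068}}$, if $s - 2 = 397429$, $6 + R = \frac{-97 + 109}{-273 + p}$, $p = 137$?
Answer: $\frac{69 \sqrt{794499} \left(-76466 - \sqrt{667}\right)}{9004322} \approx -522.47$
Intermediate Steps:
$R = - \frac{207}{34}$ ($R = -6 + \frac{-97 + 109}{-273 + 137} = -6 + \frac{12}{-136} = -6 + 12 \left(- \frac{1}{136}\right) = -6 - \frac{3}{34} = - \frac{207}{34} \approx -6.0882$)
$V{\left(v \right)} = - \frac{207 \sqrt{v}}{34}$
$s = 397431$ ($s = 2 + 397429 = 397431$)
$\frac{V{\left(667 \right)} - 465543}{\sqrt{s + 397068}} = \frac{- \frac{207 \sqrt{667}}{34} - 465543}{\sqrt{397431 + 397068}} = \frac{-465543 - \frac{207 \sqrt{667}}{34}}{\sqrt{794499}} = \left(-465543 - \frac{207 \sqrt{667}}{34}\right) \frac{\sqrt{794499}}{794499} = \frac{\sqrt{794499} \left(-465543 - \frac{207 \sqrt{667}}{34}\right)}{794499}$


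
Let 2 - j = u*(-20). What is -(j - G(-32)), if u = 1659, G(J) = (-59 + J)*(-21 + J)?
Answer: -28359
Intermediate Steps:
j = 33182 (j = 2 - 1659*(-20) = 2 - 1*(-33180) = 2 + 33180 = 33182)
-(j - G(-32)) = -(33182 - (1239 + (-32)² - 80*(-32))) = -(33182 - (1239 + 1024 + 2560)) = -(33182 - 1*4823) = -(33182 - 4823) = -1*28359 = -28359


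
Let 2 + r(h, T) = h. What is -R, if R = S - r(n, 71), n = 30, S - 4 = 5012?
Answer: -4988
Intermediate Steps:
S = 5016 (S = 4 + 5012 = 5016)
r(h, T) = -2 + h
R = 4988 (R = 5016 - (-2 + 30) = 5016 - 1*28 = 5016 - 28 = 4988)
-R = -1*4988 = -4988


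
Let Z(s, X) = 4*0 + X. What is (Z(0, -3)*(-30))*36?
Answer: 3240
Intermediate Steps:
Z(s, X) = X (Z(s, X) = 0 + X = X)
(Z(0, -3)*(-30))*36 = -3*(-30)*36 = 90*36 = 3240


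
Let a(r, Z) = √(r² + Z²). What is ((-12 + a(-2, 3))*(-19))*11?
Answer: 2508 - 209*√13 ≈ 1754.4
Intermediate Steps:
a(r, Z) = √(Z² + r²)
((-12 + a(-2, 3))*(-19))*11 = ((-12 + √(3² + (-2)²))*(-19))*11 = ((-12 + √(9 + 4))*(-19))*11 = ((-12 + √13)*(-19))*11 = (228 - 19*√13)*11 = 2508 - 209*√13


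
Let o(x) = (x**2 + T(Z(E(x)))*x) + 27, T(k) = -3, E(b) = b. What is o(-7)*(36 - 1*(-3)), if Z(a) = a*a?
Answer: 3783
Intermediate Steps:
Z(a) = a**2
o(x) = 27 + x**2 - 3*x (o(x) = (x**2 - 3*x) + 27 = 27 + x**2 - 3*x)
o(-7)*(36 - 1*(-3)) = (27 + (-7)**2 - 3*(-7))*(36 - 1*(-3)) = (27 + 49 + 21)*(36 + 3) = 97*39 = 3783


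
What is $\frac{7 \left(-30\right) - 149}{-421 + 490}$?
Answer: $- \frac{359}{69} \approx -5.2029$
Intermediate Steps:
$\frac{7 \left(-30\right) - 149}{-421 + 490} = \frac{-210 - 149}{69} = \left(-359\right) \frac{1}{69} = - \frac{359}{69}$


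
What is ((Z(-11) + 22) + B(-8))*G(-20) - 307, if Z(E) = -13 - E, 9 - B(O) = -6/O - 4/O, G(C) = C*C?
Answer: 10793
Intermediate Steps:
G(C) = C²
B(O) = 9 + 10/O (B(O) = 9 - (-6/O - 4/O) = 9 - (-10)/O = 9 + 10/O)
((Z(-11) + 22) + B(-8))*G(-20) - 307 = (((-13 - 1*(-11)) + 22) + (9 + 10/(-8)))*(-20)² - 307 = (((-13 + 11) + 22) + (9 + 10*(-⅛)))*400 - 307 = ((-2 + 22) + (9 - 5/4))*400 - 307 = (20 + 31/4)*400 - 307 = (111/4)*400 - 307 = 11100 - 307 = 10793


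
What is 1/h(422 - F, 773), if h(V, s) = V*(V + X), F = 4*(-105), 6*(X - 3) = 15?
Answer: 1/713595 ≈ 1.4014e-6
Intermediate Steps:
X = 11/2 (X = 3 + (1/6)*15 = 3 + 5/2 = 11/2 ≈ 5.5000)
F = -420
h(V, s) = V*(11/2 + V) (h(V, s) = V*(V + 11/2) = V*(11/2 + V))
1/h(422 - F, 773) = 1/((422 - 1*(-420))*(11 + 2*(422 - 1*(-420)))/2) = 1/((422 + 420)*(11 + 2*(422 + 420))/2) = 1/((1/2)*842*(11 + 2*842)) = 1/((1/2)*842*(11 + 1684)) = 1/((1/2)*842*1695) = 1/713595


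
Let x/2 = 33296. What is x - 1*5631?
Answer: 60961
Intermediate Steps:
x = 66592 (x = 2*33296 = 66592)
x - 1*5631 = 66592 - 1*5631 = 66592 - 5631 = 60961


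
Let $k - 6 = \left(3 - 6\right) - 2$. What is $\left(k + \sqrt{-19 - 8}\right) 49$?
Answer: $49 + 147 i \sqrt{3} \approx 49.0 + 254.61 i$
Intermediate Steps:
$k = 1$ ($k = 6 + \left(\left(3 - 6\right) - 2\right) = 6 - 5 = 1$)
$\left(k + \sqrt{-19 - 8}\right) 49 = \left(1 + \sqrt{-19 - 8}\right) 49 = \left(1 + \sqrt{-27}\right) 49 = \left(1 + 3 i \sqrt{3}\right) 49 = 49 + 147 i \sqrt{3}$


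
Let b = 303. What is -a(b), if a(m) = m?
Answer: -303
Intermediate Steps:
-a(b) = -1*303 = -303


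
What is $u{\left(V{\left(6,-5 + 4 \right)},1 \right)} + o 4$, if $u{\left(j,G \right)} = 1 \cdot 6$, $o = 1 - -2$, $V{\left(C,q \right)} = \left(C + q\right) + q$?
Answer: $18$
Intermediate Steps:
$V{\left(C,q \right)} = C + 2 q$
$o = 3$ ($o = 1 + 2 = 3$)
$u{\left(j,G \right)} = 6$
$u{\left(V{\left(6,-5 + 4 \right)},1 \right)} + o 4 = 6 + 3 \cdot 4 = 6 + 12 = 18$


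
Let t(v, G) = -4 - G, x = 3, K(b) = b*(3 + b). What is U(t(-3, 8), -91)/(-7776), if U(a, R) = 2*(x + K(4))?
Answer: -31/3888 ≈ -0.0079733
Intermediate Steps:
U(a, R) = 62 (U(a, R) = 2*(3 + 4*(3 + 4)) = 2*(3 + 4*7) = 2*(3 + 28) = 2*31 = 62)
U(t(-3, 8), -91)/(-7776) = 62/(-7776) = 62*(-1/7776) = -31/3888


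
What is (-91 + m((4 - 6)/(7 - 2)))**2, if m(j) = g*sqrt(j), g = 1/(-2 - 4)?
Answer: (2730 + I*sqrt(10))**2/900 ≈ 8281.0 + 19.184*I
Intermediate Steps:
g = -1/6 (g = 1/(-6) = -1/6 ≈ -0.16667)
m(j) = -sqrt(j)/6
(-91 + m((4 - 6)/(7 - 2)))**2 = (-91 - sqrt(4 - 6)/sqrt(7 - 2)/6)**2 = (-91 - I*sqrt(10)/5/6)**2 = (-91 - I*sqrt(10)/30)**2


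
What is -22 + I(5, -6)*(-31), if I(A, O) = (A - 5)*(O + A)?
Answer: -22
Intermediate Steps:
I(A, O) = (-5 + A)*(A + O)
-22 + I(5, -6)*(-31) = -22 + (5² - 5*5 - 5*(-6) + 5*(-6))*(-31) = -22 + (25 - 25 + 30 - 30)*(-31) = -22 + 0*(-31) = -22 + 0 = -22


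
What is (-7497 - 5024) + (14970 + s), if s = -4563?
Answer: -2114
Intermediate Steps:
(-7497 - 5024) + (14970 + s) = (-7497 - 5024) + (14970 - 4563) = -12521 + 10407 = -2114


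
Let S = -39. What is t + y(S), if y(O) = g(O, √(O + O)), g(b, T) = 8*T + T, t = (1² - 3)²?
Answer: 4 + 9*I*√78 ≈ 4.0 + 79.486*I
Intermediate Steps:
t = 4 (t = (1 - 3)² = (-2)² = 4)
g(b, T) = 9*T
y(O) = 9*√2*√O (y(O) = 9*√(O + O) = 9*√(2*O) = 9*(√2*√O) = 9*√2*√O)
t + y(S) = 4 + 9*√2*√(-39) = 4 + 9*√2*(I*√39) = 4 + 9*I*√78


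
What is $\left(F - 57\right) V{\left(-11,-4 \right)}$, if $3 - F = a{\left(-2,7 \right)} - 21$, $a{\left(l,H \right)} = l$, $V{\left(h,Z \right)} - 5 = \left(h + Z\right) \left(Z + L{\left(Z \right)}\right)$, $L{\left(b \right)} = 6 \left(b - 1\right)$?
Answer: $-15965$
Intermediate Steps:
$L{\left(b \right)} = -6 + 6 b$ ($L{\left(b \right)} = 6 \left(-1 + b\right) = -6 + 6 b$)
$V{\left(h,Z \right)} = 5 + \left(-6 + 7 Z\right) \left(Z + h\right)$ ($V{\left(h,Z \right)} = 5 + \left(h + Z\right) \left(Z + \left(-6 + 6 Z\right)\right) = 5 + \left(Z + h\right) \left(-6 + 7 Z\right) = 5 + \left(-6 + 7 Z\right) \left(Z + h\right)$)
$F = 26$ ($F = 3 - \left(-2 - 21\right) = 3 - -23 = 3 + 23 = 26$)
$\left(F - 57\right) V{\left(-11,-4 \right)} = \left(26 - 57\right) \left(5 - -24 - -66 + 7 \left(-4\right)^{2} + 7 \left(-4\right) \left(-11\right)\right) = \left(26 - 57\right) \left(5 + 24 + 66 + 7 \cdot 16 + 308\right) = - 31 \left(5 + 24 + 66 + 112 + 308\right) = \left(-31\right) 515 = -15965$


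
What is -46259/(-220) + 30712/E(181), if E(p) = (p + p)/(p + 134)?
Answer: 1072543679/39820 ≈ 26935.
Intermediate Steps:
E(p) = 2*p/(134 + p) (E(p) = (2*p)/(134 + p) = 2*p/(134 + p))
-46259/(-220) + 30712/E(181) = -46259/(-220) + 30712/((2*181/(134 + 181))) = -46259*(-1/220) + 30712/((2*181/315)) = 46259/220 + 30712/((2*181*(1/315))) = 46259/220 + 30712/(362/315) = 46259/220 + 30712*(315/362) = 46259/220 + 4837140/181 = 1072543679/39820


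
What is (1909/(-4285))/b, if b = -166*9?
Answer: 23/77130 ≈ 0.00029820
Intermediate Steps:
b = -1494
(1909/(-4285))/b = (1909/(-4285))/(-1494) = (1909*(-1/4285))*(-1/1494) = -1909/4285*(-1/1494) = 23/77130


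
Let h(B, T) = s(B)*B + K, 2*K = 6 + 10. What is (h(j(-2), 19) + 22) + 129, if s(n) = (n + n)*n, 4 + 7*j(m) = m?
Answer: 54105/343 ≈ 157.74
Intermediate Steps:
j(m) = -4/7 + m/7
s(n) = 2*n**2 (s(n) = (2*n)*n = 2*n**2)
K = 8 (K = (6 + 10)/2 = (1/2)*16 = 8)
h(B, T) = 8 + 2*B**3 (h(B, T) = (2*B**2)*B + 8 = 2*B**3 + 8 = 8 + 2*B**3)
(h(j(-2), 19) + 22) + 129 = ((8 + 2*(-4/7 + (1/7)*(-2))**3) + 22) + 129 = ((8 + 2*(-4/7 - 2/7)**3) + 22) + 129 = ((8 + 2*(-6/7)**3) + 22) + 129 = ((8 + 2*(-216/343)) + 22) + 129 = ((8 - 432/343) + 22) + 129 = (2312/343 + 22) + 129 = 9858/343 + 129 = 54105/343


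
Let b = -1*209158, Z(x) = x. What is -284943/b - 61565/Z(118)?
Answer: -3210797249/6170161 ≈ -520.38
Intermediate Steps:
b = -209158
-284943/b - 61565/Z(118) = -284943/(-209158) - 61565/118 = -284943*(-1/209158) - 61565*1/118 = 284943/209158 - 61565/118 = -3210797249/6170161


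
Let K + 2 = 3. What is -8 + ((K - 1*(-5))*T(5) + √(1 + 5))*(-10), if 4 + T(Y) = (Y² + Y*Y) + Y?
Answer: -3068 - 10*√6 ≈ -3092.5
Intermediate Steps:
K = 1 (K = -2 + 3 = 1)
T(Y) = -4 + Y + 2*Y² (T(Y) = -4 + ((Y² + Y*Y) + Y) = -4 + ((Y² + Y²) + Y) = -4 + (2*Y² + Y) = -4 + (Y + 2*Y²) = -4 + Y + 2*Y²)
-8 + ((K - 1*(-5))*T(5) + √(1 + 5))*(-10) = -8 + ((1 - 1*(-5))*(-4 + 5 + 2*5²) + √(1 + 5))*(-10) = -8 + ((1 + 5)*(-4 + 5 + 2*25) + √6)*(-10) = -8 + (6*(-4 + 5 + 50) + √6)*(-10) = -8 + (6*51 + √6)*(-10) = -8 + (306 + √6)*(-10) = -8 + (-3060 - 10*√6) = -3068 - 10*√6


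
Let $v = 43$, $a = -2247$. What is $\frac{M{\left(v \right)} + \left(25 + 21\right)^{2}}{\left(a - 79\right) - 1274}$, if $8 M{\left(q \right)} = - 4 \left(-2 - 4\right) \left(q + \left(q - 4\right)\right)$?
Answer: $- \frac{1181}{1800} \approx -0.65611$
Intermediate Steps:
$M{\left(q \right)} = -12 + 6 q$ ($M{\left(q \right)} = \frac{\left(-4\right) \left(-2 - 4\right) \left(q + \left(q - 4\right)\right)}{8} = \frac{\left(-4\right) \left(- 6 \left(q + \left(q - 4\right)\right)\right)}{8} = \frac{\left(-4\right) \left(- 6 \left(q + \left(-4 + q\right)\right)\right)}{8} = \frac{\left(-4\right) \left(- 6 \left(-4 + 2 q\right)\right)}{8} = \frac{\left(-4\right) \left(24 - 12 q\right)}{8} = \frac{-96 + 48 q}{8} = -12 + 6 q$)
$\frac{M{\left(v \right)} + \left(25 + 21\right)^{2}}{\left(a - 79\right) - 1274} = \frac{\left(-12 + 6 \cdot 43\right) + \left(25 + 21\right)^{2}}{\left(-2247 - 79\right) - 1274} = \frac{\left(-12 + 258\right) + 46^{2}}{\left(-2247 - 79\right) - 1274} = \frac{246 + 2116}{-2326 - 1274} = \frac{2362}{-3600} = 2362 \left(- \frac{1}{3600}\right) = - \frac{1181}{1800}$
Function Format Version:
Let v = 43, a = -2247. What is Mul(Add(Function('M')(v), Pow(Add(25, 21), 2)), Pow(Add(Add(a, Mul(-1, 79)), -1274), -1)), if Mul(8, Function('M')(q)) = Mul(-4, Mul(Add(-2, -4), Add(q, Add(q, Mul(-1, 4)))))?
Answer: Rational(-1181, 1800) ≈ -0.65611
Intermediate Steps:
Function('M')(q) = Add(-12, Mul(6, q)) (Function('M')(q) = Mul(Rational(1, 8), Mul(-4, Mul(Add(-2, -4), Add(q, Add(q, Mul(-1, 4)))))) = Mul(Rational(1, 8), Mul(-4, Mul(-6, Add(q, Add(q, -4))))) = Mul(Rational(1, 8), Mul(-4, Mul(-6, Add(q, Add(-4, q))))) = Mul(Rational(1, 8), Mul(-4, Mul(-6, Add(-4, Mul(2, q))))) = Mul(Rational(1, 8), Mul(-4, Add(24, Mul(-12, q)))) = Mul(Rational(1, 8), Add(-96, Mul(48, q))) = Add(-12, Mul(6, q)))
Mul(Add(Function('M')(v), Pow(Add(25, 21), 2)), Pow(Add(Add(a, Mul(-1, 79)), -1274), -1)) = Mul(Add(Add(-12, Mul(6, 43)), Pow(Add(25, 21), 2)), Pow(Add(Add(-2247, Mul(-1, 79)), -1274), -1)) = Mul(Add(Add(-12, 258), Pow(46, 2)), Pow(Add(Add(-2247, -79), -1274), -1)) = Mul(Add(246, 2116), Pow(Add(-2326, -1274), -1)) = Mul(2362, Pow(-3600, -1)) = Mul(2362, Rational(-1, 3600)) = Rational(-1181, 1800)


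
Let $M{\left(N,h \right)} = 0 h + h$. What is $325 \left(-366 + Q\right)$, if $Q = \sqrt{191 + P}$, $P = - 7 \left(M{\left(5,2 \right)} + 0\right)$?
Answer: $-118950 + 325 \sqrt{177} \approx -1.1463 \cdot 10^{5}$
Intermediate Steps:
$M{\left(N,h \right)} = h$ ($M{\left(N,h \right)} = 0 + h = h$)
$P = -14$ ($P = - 7 \left(2 + 0\right) = \left(-7\right) 2 = -14$)
$Q = \sqrt{177}$ ($Q = \sqrt{191 - 14} = \sqrt{177} \approx 13.304$)
$325 \left(-366 + Q\right) = 325 \left(-366 + \sqrt{177}\right) = -118950 + 325 \sqrt{177}$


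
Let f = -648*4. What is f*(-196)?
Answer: 508032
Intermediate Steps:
f = -2592
f*(-196) = -2592*(-196) = 508032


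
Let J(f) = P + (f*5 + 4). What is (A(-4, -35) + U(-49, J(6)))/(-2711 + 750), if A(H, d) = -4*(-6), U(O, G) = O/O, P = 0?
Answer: -25/1961 ≈ -0.012749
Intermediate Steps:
J(f) = 4 + 5*f (J(f) = 0 + (f*5 + 4) = 0 + (5*f + 4) = 0 + (4 + 5*f) = 4 + 5*f)
U(O, G) = 1
A(H, d) = 24
(A(-4, -35) + U(-49, J(6)))/(-2711 + 750) = (24 + 1)/(-2711 + 750) = 25/(-1961) = 25*(-1/1961) = -25/1961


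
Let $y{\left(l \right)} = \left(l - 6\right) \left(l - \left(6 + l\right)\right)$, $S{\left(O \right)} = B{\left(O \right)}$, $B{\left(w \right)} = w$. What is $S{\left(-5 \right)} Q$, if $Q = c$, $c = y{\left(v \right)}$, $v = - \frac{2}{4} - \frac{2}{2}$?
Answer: $-225$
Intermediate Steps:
$v = - \frac{3}{2}$ ($v = \left(-2\right) \frac{1}{4} - 1 = - \frac{1}{2} - 1 = - \frac{3}{2} \approx -1.5$)
$S{\left(O \right)} = O$
$y{\left(l \right)} = 36 - 6 l$ ($y{\left(l \right)} = \left(-6 + l\right) \left(-6\right) = 36 - 6 l$)
$c = 45$ ($c = 36 - -9 = 36 + 9 = 45$)
$Q = 45$
$S{\left(-5 \right)} Q = \left(-5\right) 45 = -225$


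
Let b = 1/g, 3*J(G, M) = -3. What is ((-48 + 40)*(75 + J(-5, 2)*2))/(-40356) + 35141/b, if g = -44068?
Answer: -15623760709186/10089 ≈ -1.5486e+9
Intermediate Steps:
J(G, M) = -1 (J(G, M) = (⅓)*(-3) = -1)
b = -1/44068 (b = 1/(-44068) = -1/44068 ≈ -2.2692e-5)
((-48 + 40)*(75 + J(-5, 2)*2))/(-40356) + 35141/b = ((-48 + 40)*(75 - 1*2))/(-40356) + 35141/(-1/44068) = -8*(75 - 2)*(-1/40356) + 35141*(-44068) = -8*73*(-1/40356) - 1548593588 = -584*(-1/40356) - 1548593588 = 146/10089 - 1548593588 = -15623760709186/10089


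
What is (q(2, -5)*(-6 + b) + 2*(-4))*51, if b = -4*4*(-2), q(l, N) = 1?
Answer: 918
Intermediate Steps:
b = 32 (b = -16*(-2) = 32)
(q(2, -5)*(-6 + b) + 2*(-4))*51 = (1*(-6 + 32) + 2*(-4))*51 = (1*26 - 8)*51 = (26 - 8)*51 = 18*51 = 918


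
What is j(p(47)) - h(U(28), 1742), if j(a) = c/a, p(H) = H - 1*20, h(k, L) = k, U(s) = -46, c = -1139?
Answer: 103/27 ≈ 3.8148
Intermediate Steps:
p(H) = -20 + H (p(H) = H - 20 = -20 + H)
j(a) = -1139/a
j(p(47)) - h(U(28), 1742) = -1139/(-20 + 47) - 1*(-46) = -1139/27 + 46 = 103/27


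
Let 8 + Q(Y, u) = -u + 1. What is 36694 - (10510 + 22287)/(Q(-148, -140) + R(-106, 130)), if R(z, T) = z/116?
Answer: 279210508/7661 ≈ 36446.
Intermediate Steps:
R(z, T) = z/116 (R(z, T) = z*(1/116) = z/116)
Q(Y, u) = -7 - u (Q(Y, u) = -8 + (-u + 1) = -8 + (1 - u) = -7 - u)
36694 - (10510 + 22287)/(Q(-148, -140) + R(-106, 130)) = 36694 - (10510 + 22287)/((-7 - 1*(-140)) + (1/116)*(-106)) = 36694 - 32797/((-7 + 140) - 53/58) = 36694 - 32797/(133 - 53/58) = 36694 - 32797/7661/58 = 36694 - 32797*58/7661 = 36694 - 1*1902226/7661 = 36694 - 1902226/7661 = 279210508/7661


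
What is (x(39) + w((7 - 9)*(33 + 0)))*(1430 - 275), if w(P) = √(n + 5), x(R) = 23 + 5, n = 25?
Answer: 32340 + 1155*√30 ≈ 38666.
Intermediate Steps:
x(R) = 28
w(P) = √30 (w(P) = √(25 + 5) = √30)
(x(39) + w((7 - 9)*(33 + 0)))*(1430 - 275) = (28 + √30)*(1430 - 275) = (28 + √30)*1155 = 32340 + 1155*√30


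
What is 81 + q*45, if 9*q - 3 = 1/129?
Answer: 12389/129 ≈ 96.039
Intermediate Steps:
q = 388/1161 (q = ⅓ + (⅑)/129 = ⅓ + (⅑)*(1/129) = ⅓ + 1/1161 = 388/1161 ≈ 0.33419)
81 + q*45 = 81 + (388/1161)*45 = 81 + 1940/129 = 12389/129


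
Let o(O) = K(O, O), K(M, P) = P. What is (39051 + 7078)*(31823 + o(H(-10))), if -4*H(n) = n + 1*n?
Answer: 1468193812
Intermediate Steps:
H(n) = -n/2 (H(n) = -(n + 1*n)/4 = -(n + n)/4 = -n/2)
o(O) = O
(39051 + 7078)*(31823 + o(H(-10))) = (39051 + 7078)*(31823 - ½*(-10)) = 46129*(31823 + 5) = 46129*31828 = 1468193812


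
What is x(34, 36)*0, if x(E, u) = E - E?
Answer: 0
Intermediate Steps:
x(E, u) = 0
x(34, 36)*0 = 0*0 = 0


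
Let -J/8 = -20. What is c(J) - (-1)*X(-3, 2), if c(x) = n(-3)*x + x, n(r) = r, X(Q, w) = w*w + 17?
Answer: -299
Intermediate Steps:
X(Q, w) = 17 + w² (X(Q, w) = w² + 17 = 17 + w²)
J = 160 (J = -8*(-20) = 160)
c(x) = -2*x (c(x) = -3*x + x = -2*x)
c(J) - (-1)*X(-3, 2) = -2*160 - (-1)*(17 + 2²) = -320 - (-1)*(17 + 4) = -320 - (-1)*21 = -320 - 1*(-21) = -320 + 21 = -299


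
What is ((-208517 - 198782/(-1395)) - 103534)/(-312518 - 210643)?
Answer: 435112363/729809595 ≈ 0.59620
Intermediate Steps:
((-208517 - 198782/(-1395)) - 103534)/(-312518 - 210643) = ((-208517 - 198782*(-1)/1395) - 103534)/(-523161) = ((-208517 - 1*(-198782/1395)) - 103534)*(-1/523161) = ((-208517 + 198782/1395) - 103534)*(-1/523161) = (-290682433/1395 - 103534)*(-1/523161) = -435112363/1395*(-1/523161) = 435112363/729809595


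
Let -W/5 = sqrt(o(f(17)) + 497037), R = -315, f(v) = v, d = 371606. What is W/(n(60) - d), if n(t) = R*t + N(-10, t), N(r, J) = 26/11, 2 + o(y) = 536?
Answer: 11*sqrt(497571)/859108 ≈ 0.0090318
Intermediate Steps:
o(y) = 534 (o(y) = -2 + 536 = 534)
N(r, J) = 26/11 (N(r, J) = 26*(1/11) = 26/11)
n(t) = 26/11 - 315*t (n(t) = -315*t + 26/11 = 26/11 - 315*t)
W = -5*sqrt(497571) (W = -5*sqrt(534 + 497037) = -5*sqrt(497571) ≈ -3526.9)
W/(n(60) - d) = (-5*sqrt(497571))/((26/11 - 315*60) - 1*371606) = (-5*sqrt(497571))/((26/11 - 18900) - 371606) = (-5*sqrt(497571))/(-207874/11 - 371606) = (-5*sqrt(497571))/(-4295540/11) = -5*sqrt(497571)*(-11/4295540) = 11*sqrt(497571)/859108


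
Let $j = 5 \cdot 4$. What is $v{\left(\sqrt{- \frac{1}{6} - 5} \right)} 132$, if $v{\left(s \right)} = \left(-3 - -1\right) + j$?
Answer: $2376$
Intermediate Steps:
$j = 20$
$v{\left(s \right)} = 18$ ($v{\left(s \right)} = \left(-3 - -1\right) + 20 = \left(-3 + 1\right) + 20 = -2 + 20 = 18$)
$v{\left(\sqrt{- \frac{1}{6} - 5} \right)} 132 = 18 \cdot 132 = 2376$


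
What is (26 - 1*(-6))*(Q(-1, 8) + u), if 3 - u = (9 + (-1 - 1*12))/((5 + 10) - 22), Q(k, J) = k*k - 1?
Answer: 544/7 ≈ 77.714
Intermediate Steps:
Q(k, J) = -1 + k² (Q(k, J) = k² - 1 = -1 + k²)
u = 17/7 (u = 3 - (9 + (-1 - 1*12))/((5 + 10) - 22) = 3 - (9 + (-1 - 12))/(15 - 22) = 3 - (9 - 13)/(-7) = 3 - (-4)*(-1)/7 = 3 - 1*4/7 = 3 - 4/7 = 17/7 ≈ 2.4286)
(26 - 1*(-6))*(Q(-1, 8) + u) = (26 - 1*(-6))*((-1 + (-1)²) + 17/7) = (26 + 6)*((-1 + 1) + 17/7) = 32*(0 + 17/7) = 32*(17/7) = 544/7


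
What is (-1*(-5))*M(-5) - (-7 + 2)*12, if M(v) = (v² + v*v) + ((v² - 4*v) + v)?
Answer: 510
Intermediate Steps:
M(v) = -3*v + 3*v² (M(v) = (v² + v²) + (v² - 3*v) = 2*v² + (v² - 3*v) = -3*v + 3*v²)
(-1*(-5))*M(-5) - (-7 + 2)*12 = (-1*(-5))*(3*(-5)*(-1 - 5)) - (-7 + 2)*12 = 5*(3*(-5)*(-6)) - (-5)*12 = 5*90 - 1*(-60) = 450 + 60 = 510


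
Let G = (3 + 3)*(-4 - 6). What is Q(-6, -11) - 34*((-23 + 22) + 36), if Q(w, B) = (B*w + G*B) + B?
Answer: -475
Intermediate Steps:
G = -60 (G = 6*(-10) = -60)
Q(w, B) = -59*B + B*w (Q(w, B) = (B*w - 60*B) + B = (-60*B + B*w) + B = -59*B + B*w)
Q(-6, -11) - 34*((-23 + 22) + 36) = -11*(-59 - 6) - 34*((-23 + 22) + 36) = -11*(-65) - 34*(-1 + 36) = 715 - 34*35 = 715 - 1190 = -475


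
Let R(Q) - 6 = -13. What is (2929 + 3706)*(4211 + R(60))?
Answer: 27893540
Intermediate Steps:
R(Q) = -7 (R(Q) = 6 - 13 = -7)
(2929 + 3706)*(4211 + R(60)) = (2929 + 3706)*(4211 - 7) = 6635*4204 = 27893540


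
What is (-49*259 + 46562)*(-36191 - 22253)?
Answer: -1979556724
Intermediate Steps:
(-49*259 + 46562)*(-36191 - 22253) = (-12691 + 46562)*(-58444) = 33871*(-58444) = -1979556724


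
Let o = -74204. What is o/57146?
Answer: -37102/28573 ≈ -1.2985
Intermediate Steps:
o/57146 = -74204/57146 = -74204*1/57146 = -37102/28573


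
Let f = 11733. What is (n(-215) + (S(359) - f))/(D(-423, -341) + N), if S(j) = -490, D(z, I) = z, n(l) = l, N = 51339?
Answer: -2073/8486 ≈ -0.24428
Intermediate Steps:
(n(-215) + (S(359) - f))/(D(-423, -341) + N) = (-215 + (-490 - 1*11733))/(-423 + 51339) = (-215 + (-490 - 11733))/50916 = (-215 - 12223)*(1/50916) = -12438*1/50916 = -2073/8486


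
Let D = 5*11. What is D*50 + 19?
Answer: 2769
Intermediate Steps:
D = 55
D*50 + 19 = 55*50 + 19 = 2750 + 19 = 2769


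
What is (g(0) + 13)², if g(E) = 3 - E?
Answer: 256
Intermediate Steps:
(g(0) + 13)² = ((3 - 1*0) + 13)² = ((3 + 0) + 13)² = (3 + 13)² = 16² = 256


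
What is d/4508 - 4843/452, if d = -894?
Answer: -5559083/509404 ≈ -10.913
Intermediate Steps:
d/4508 - 4843/452 = -894/4508 - 4843/452 = -894*1/4508 - 4843*1/452 = -447/2254 - 4843/452 = -5559083/509404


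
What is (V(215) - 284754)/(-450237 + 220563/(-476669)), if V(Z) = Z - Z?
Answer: 22622234071/35769040186 ≈ 0.63245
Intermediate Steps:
V(Z) = 0
(V(215) - 284754)/(-450237 + 220563/(-476669)) = (0 - 284754)/(-450237 + 220563/(-476669)) = -284754/(-450237 + 220563*(-1/476669)) = -284754/(-450237 - 220563/476669) = -284754/(-214614241116/476669) = -284754*(-476669/214614241116) = 22622234071/35769040186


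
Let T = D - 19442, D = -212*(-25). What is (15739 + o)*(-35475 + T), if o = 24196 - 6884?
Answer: -1639891467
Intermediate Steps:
D = 5300
o = 17312
T = -14142 (T = 5300 - 19442 = -14142)
(15739 + o)*(-35475 + T) = (15739 + 17312)*(-35475 - 14142) = 33051*(-49617) = -1639891467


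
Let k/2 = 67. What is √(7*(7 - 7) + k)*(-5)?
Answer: -5*√134 ≈ -57.879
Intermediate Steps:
k = 134 (k = 2*67 = 134)
√(7*(7 - 7) + k)*(-5) = √(7*(7 - 7) + 134)*(-5) = √(7*0 + 134)*(-5) = √(0 + 134)*(-5) = √134*(-5) = -5*√134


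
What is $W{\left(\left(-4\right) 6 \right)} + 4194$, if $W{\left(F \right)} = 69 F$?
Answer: $2538$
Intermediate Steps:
$W{\left(\left(-4\right) 6 \right)} + 4194 = 69 \left(\left(-4\right) 6\right) + 4194 = 69 \left(-24\right) + 4194 = -1656 + 4194 = 2538$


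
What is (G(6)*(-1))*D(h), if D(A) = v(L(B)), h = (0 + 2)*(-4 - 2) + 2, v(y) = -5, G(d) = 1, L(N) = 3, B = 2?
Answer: 5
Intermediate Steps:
h = -10 (h = 2*(-6) + 2 = -12 + 2 = -10)
D(A) = -5
(G(6)*(-1))*D(h) = (1*(-1))*(-5) = -1*(-5) = 5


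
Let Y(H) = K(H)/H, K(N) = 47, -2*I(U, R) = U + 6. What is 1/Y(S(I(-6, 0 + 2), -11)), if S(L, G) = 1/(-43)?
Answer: -1/2021 ≈ -0.00049480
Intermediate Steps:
I(U, R) = -3 - U/2 (I(U, R) = -(U + 6)/2 = -(6 + U)/2 = -3 - U/2)
S(L, G) = -1/43
Y(H) = 47/H
1/Y(S(I(-6, 0 + 2), -11)) = 1/(47/(-1/43)) = 1/(47*(-43)) = 1/(-2021) = -1/2021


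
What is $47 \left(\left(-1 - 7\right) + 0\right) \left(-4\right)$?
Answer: $1504$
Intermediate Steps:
$47 \left(\left(-1 - 7\right) + 0\right) \left(-4\right) = 47 \left(-8 + 0\right) \left(-4\right) = 47 \left(-8\right) \left(-4\right) = \left(-376\right) \left(-4\right) = 1504$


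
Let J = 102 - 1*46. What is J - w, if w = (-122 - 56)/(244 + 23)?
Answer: 170/3 ≈ 56.667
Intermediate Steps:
J = 56 (J = 102 - 46 = 56)
w = -⅔ (w = -178/267 = -178*1/267 = -⅔ ≈ -0.66667)
J - w = 56 - 1*(-⅔) = 56 + ⅔ = 170/3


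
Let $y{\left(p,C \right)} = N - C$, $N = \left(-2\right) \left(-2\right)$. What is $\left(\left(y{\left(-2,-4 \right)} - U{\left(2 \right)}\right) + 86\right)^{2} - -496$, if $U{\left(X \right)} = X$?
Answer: $8960$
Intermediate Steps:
$N = 4$
$y{\left(p,C \right)} = 4 - C$
$\left(\left(y{\left(-2,-4 \right)} - U{\left(2 \right)}\right) + 86\right)^{2} - -496 = \left(\left(\left(4 - -4\right) - 2\right) + 86\right)^{2} - -496 = \left(\left(\left(4 + 4\right) - 2\right) + 86\right)^{2} + 496 = \left(\left(8 - 2\right) + 86\right)^{2} + 496 = \left(6 + 86\right)^{2} + 496 = 92^{2} + 496 = 8464 + 496 = 8960$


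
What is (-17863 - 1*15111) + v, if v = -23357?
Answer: -56331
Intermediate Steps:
(-17863 - 1*15111) + v = (-17863 - 1*15111) - 23357 = (-17863 - 15111) - 23357 = -32974 - 23357 = -56331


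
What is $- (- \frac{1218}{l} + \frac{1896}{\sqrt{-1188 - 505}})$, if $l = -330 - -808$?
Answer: $\frac{609}{239} + \frac{1896 i \sqrt{1693}}{1693} \approx 2.5481 + 46.08 i$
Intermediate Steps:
$l = 478$ ($l = -330 + 808 = 478$)
$- (- \frac{1218}{l} + \frac{1896}{\sqrt{-1188 - 505}}) = - (- \frac{1218}{478} + \frac{1896}{\sqrt{-1188 - 505}}) = - (\left(-1218\right) \frac{1}{478} + \frac{1896}{\sqrt{-1693}}) = - (- \frac{609}{239} + \frac{1896}{i \sqrt{1693}}) = - (- \frac{609}{239} + 1896 \left(- \frac{i \sqrt{1693}}{1693}\right)) = - (- \frac{609}{239} - \frac{1896 i \sqrt{1693}}{1693}) = \frac{609}{239} + \frac{1896 i \sqrt{1693}}{1693}$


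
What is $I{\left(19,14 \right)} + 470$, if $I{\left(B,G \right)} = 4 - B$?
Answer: $455$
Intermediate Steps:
$I{\left(19,14 \right)} + 470 = \left(4 - 19\right) + 470 = -15 + 470 = 455$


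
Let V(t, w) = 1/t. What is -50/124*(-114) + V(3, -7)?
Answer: 4306/93 ≈ 46.301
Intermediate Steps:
-50/124*(-114) + V(3, -7) = -50/124*(-114) + 1/3 = -50*1/124*(-114) + ⅓ = -25/62*(-114) + ⅓ = 1425/31 + ⅓ = 4306/93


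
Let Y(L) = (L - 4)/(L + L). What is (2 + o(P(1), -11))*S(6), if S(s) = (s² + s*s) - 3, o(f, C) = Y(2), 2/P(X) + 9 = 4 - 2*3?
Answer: 207/2 ≈ 103.50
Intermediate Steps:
Y(L) = (-4 + L)/(2*L) (Y(L) = (-4 + L)/((2*L)) = (-4 + L)*(1/(2*L)) = (-4 + L)/(2*L))
P(X) = -2/11 (P(X) = 2/(-9 + (4 - 2*3)) = 2/(-9 + (4 - 6)) = 2/(-9 - 2) = 2/(-11) = 2*(-1/11) = -2/11)
o(f, C) = -½ (o(f, C) = (½)*(-4 + 2)/2 = (½)*(½)*(-2) = -½)
S(s) = -3 + 2*s² (S(s) = (s² + s²) - 3 = 2*s² - 3 = -3 + 2*s²)
(2 + o(P(1), -11))*S(6) = (2 - ½)*(-3 + 2*6²) = 3*(-3 + 2*36)/2 = 3*(-3 + 72)/2 = (3/2)*69 = 207/2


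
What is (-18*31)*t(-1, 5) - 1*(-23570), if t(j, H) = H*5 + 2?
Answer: 8504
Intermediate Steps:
t(j, H) = 2 + 5*H (t(j, H) = 5*H + 2 = 2 + 5*H)
(-18*31)*t(-1, 5) - 1*(-23570) = (-18*31)*(2 + 5*5) - 1*(-23570) = -558*(2 + 25) + 23570 = -558*27 + 23570 = -15066 + 23570 = 8504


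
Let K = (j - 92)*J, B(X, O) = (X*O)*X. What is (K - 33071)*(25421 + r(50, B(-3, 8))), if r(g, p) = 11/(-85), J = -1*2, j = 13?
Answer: -71117554662/85 ≈ -8.3668e+8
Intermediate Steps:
J = -2
B(X, O) = O*X**2 (B(X, O) = (O*X)*X = O*X**2)
K = 158 (K = (13 - 92)*(-2) = -79*(-2) = 158)
r(g, p) = -11/85 (r(g, p) = 11*(-1/85) = -11/85)
(K - 33071)*(25421 + r(50, B(-3, 8))) = (158 - 33071)*(25421 - 11/85) = -32913*2160774/85 = -71117554662/85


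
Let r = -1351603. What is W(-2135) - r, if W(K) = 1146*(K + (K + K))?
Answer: -5988527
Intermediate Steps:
W(K) = 3438*K (W(K) = 1146*(K + 2*K) = 1146*(3*K) = 3438*K)
W(-2135) - r = 3438*(-2135) - 1*(-1351603) = -7340130 + 1351603 = -5988527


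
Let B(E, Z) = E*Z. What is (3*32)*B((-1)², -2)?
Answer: -192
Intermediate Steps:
(3*32)*B((-1)², -2) = (3*32)*((-1)²*(-2)) = 96*(1*(-2)) = 96*(-2) = -192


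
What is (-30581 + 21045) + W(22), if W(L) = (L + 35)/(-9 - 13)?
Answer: -209849/22 ≈ -9538.6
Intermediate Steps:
W(L) = -35/22 - L/22 (W(L) = (35 + L)/(-22) = (35 + L)*(-1/22) = -35/22 - L/22)
(-30581 + 21045) + W(22) = (-30581 + 21045) + (-35/22 - 1/22*22) = -9536 + (-35/22 - 1) = -9536 - 57/22 = -209849/22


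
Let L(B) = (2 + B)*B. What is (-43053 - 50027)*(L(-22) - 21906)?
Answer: 1998055280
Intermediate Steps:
L(B) = B*(2 + B)
(-43053 - 50027)*(L(-22) - 21906) = (-43053 - 50027)*(-22*(2 - 22) - 21906) = -93080*(-22*(-20) - 21906) = -93080*(440 - 21906) = -93080*(-21466) = 1998055280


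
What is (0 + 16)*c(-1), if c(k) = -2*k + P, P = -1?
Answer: 16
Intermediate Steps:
c(k) = -1 - 2*k (c(k) = -2*k - 1 = -1 - 2*k)
(0 + 16)*c(-1) = (0 + 16)*(-1 - 2*(-1)) = 16*(-1 + 2) = 16*1 = 16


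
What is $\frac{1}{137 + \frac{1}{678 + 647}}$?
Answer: $\frac{1325}{181526} \approx 0.0072992$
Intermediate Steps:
$\frac{1}{137 + \frac{1}{678 + 647}} = \frac{1}{137 + \frac{1}{1325}} = \frac{1}{\frac{181526}{1325}} = \frac{1325}{181526}$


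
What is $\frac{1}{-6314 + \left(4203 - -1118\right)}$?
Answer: $- \frac{1}{993} \approx -0.0010071$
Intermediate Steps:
$\frac{1}{-6314 + \left(4203 - -1118\right)} = \frac{1}{-6314 + \left(4203 + 1118\right)} = \frac{1}{-6314 + 5321} = \frac{1}{-993} = - \frac{1}{993}$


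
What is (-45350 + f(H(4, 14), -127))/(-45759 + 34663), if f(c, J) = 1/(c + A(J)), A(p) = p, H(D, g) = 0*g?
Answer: 303129/74168 ≈ 4.0871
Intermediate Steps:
H(D, g) = 0
f(c, J) = 1/(J + c) (f(c, J) = 1/(c + J) = 1/(J + c))
(-45350 + f(H(4, 14), -127))/(-45759 + 34663) = (-45350 + 1/(-127 + 0))/(-45759 + 34663) = (-45350 + 1/(-127))/(-11096) = (-45350 - 1/127)*(-1/11096) = -5759451/127*(-1/11096) = 303129/74168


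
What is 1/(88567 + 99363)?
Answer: 1/187930 ≈ 5.3211e-6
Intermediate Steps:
1/(88567 + 99363) = 1/187930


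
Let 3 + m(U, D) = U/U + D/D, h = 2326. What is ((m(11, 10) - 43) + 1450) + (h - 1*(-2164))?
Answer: 5896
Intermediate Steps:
m(U, D) = -1 (m(U, D) = -3 + (U/U + D/D) = -3 + (1 + 1) = -3 + 2 = -1)
((m(11, 10) - 43) + 1450) + (h - 1*(-2164)) = ((-1 - 43) + 1450) + (2326 - 1*(-2164)) = (-44 + 1450) + (2326 + 2164) = 1406 + 4490 = 5896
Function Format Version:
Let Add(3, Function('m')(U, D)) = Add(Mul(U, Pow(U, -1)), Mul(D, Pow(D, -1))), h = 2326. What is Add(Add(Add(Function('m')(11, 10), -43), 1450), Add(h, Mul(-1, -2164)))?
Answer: 5896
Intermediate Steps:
Function('m')(U, D) = -1 (Function('m')(U, D) = Add(-3, Add(Mul(U, Pow(U, -1)), Mul(D, Pow(D, -1)))) = Add(-3, Add(1, 1)) = Add(-3, 2) = -1)
Add(Add(Add(Function('m')(11, 10), -43), 1450), Add(h, Mul(-1, -2164))) = Add(Add(Add(-1, -43), 1450), Add(2326, Mul(-1, -2164))) = Add(Add(-44, 1450), Add(2326, 2164)) = Add(1406, 4490) = 5896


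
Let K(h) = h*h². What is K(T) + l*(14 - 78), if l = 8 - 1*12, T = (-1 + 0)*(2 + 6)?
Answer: -256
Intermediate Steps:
T = -8 (T = -1*8 = -8)
K(h) = h³
l = -4 (l = 8 - 12 = -4)
K(T) + l*(14 - 78) = (-8)³ - 4*(14 - 78) = -512 - 4*(-64) = -512 + 256 = -256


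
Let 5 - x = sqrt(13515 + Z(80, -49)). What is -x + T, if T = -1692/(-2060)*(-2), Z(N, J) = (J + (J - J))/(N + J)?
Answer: -3421/515 + 2*sqrt(3246599)/31 ≈ 109.60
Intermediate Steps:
Z(N, J) = J/(J + N) (Z(N, J) = (J + 0)/(J + N) = J/(J + N))
x = 5 - 2*sqrt(3246599)/31 (x = 5 - sqrt(13515 - 49/(-49 + 80)) = 5 - sqrt(13515 - 49/31) = 5 - sqrt(418916/31) = 5 - 2*sqrt(3246599)/31 ≈ -111.25)
T = -846/515 (T = -1692*(-1/2060)*(-2) = (423/515)*(-2) = -846/515 ≈ -1.6427)
-x + T = -(5 - 2*sqrt(3246599)/31) - 846/515 = (-5 + 2*sqrt(3246599)/31) - 846/515 = -3421/515 + 2*sqrt(3246599)/31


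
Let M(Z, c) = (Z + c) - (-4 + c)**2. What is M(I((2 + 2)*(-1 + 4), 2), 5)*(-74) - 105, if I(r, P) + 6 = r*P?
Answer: -1733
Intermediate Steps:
I(r, P) = -6 + P*r (I(r, P) = -6 + r*P = -6 + P*r)
M(Z, c) = Z + c - (-4 + c)**2
M(I((2 + 2)*(-1 + 4), 2), 5)*(-74) - 105 = ((-6 + 2*((2 + 2)*(-1 + 4))) + 5 - (-4 + 5)**2)*(-74) - 105 = ((-6 + 2*(4*3)) + 5 - 1*1**2)*(-74) - 105 = ((-6 + 2*12) + 5 - 1*1)*(-74) - 105 = ((-6 + 24) + 5 - 1)*(-74) - 105 = (18 + 5 - 1)*(-74) - 105 = 22*(-74) - 105 = -1628 - 105 = -1733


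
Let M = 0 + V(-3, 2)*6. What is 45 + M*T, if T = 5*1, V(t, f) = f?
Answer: 105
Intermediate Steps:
T = 5
M = 12 (M = 0 + 2*6 = 0 + 12 = 12)
45 + M*T = 45 + 12*5 = 45 + 60 = 105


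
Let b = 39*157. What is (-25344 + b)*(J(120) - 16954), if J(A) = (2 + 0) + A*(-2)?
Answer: 330447432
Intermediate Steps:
J(A) = 2 - 2*A
b = 6123
(-25344 + b)*(J(120) - 16954) = (-25344 + 6123)*((2 - 2*120) - 16954) = -19221*((2 - 240) - 16954) = -19221*(-238 - 16954) = -19221*(-17192) = 330447432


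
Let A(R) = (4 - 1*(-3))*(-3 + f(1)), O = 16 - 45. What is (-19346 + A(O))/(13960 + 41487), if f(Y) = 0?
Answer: -19367/55447 ≈ -0.34929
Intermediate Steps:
O = -29
A(R) = -21 (A(R) = (4 - 1*(-3))*(-3 + 0) = (4 + 3)*(-3) = 7*(-3) = -21)
(-19346 + A(O))/(13960 + 41487) = (-19346 - 21)/(13960 + 41487) = -19367/55447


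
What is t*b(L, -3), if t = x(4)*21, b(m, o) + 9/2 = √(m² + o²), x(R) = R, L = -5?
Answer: -378 + 84*√34 ≈ 111.80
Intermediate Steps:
b(m, o) = -9/2 + √(m² + o²)
t = 84 (t = 4*21 = 84)
t*b(L, -3) = 84*(-9/2 + √((-5)² + (-3)²)) = 84*(-9/2 + √(25 + 9)) = 84*(-9/2 + √34) = -378 + 84*√34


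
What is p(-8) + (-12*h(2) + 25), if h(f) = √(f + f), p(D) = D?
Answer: -7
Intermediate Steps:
h(f) = √2*√f (h(f) = √(2*f) = √2*√f)
p(-8) + (-12*h(2) + 25) = -8 + (-12*√2*√2 + 25) = -8 + (-12*2 + 25) = -8 + (-24 + 25) = -8 + 1 = -7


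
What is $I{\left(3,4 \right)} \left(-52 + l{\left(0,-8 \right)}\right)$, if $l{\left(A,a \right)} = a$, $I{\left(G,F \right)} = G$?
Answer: $-180$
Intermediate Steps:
$I{\left(3,4 \right)} \left(-52 + l{\left(0,-8 \right)}\right) = 3 \left(-52 - 8\right) = 3 \left(-60\right) = -180$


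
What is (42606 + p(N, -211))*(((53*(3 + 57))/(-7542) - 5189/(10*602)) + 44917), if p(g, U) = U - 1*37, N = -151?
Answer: 7198392947390053/3783570 ≈ 1.9025e+9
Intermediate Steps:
p(g, U) = -37 + U (p(g, U) = U - 37 = -37 + U)
(42606 + p(N, -211))*(((53*(3 + 57))/(-7542) - 5189/(10*602)) + 44917) = (42606 + (-37 - 211))*(((53*(3 + 57))/(-7542) - 5189/(10*602)) + 44917) = (42606 - 248)*(((53*60)*(-1/7542) - 5189/6020) + 44917) = 42358*((3180*(-1/7542) - 5189*1/6020) + 44917) = 42358*((-530/1257 - 5189/6020) + 44917) = 42358*(-9713173/7567140 + 44917) = 42358*(339883514207/7567140) = 7198392947390053/3783570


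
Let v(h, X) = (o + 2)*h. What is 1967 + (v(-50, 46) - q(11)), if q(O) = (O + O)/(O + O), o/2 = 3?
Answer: 1566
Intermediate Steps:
o = 6 (o = 2*3 = 6)
q(O) = 1 (q(O) = (2*O)/((2*O)) = (2*O)*(1/(2*O)) = 1)
v(h, X) = 8*h (v(h, X) = (6 + 2)*h = 8*h)
1967 + (v(-50, 46) - q(11)) = 1967 + (8*(-50) - 1*1) = 1967 + (-400 - 1) = 1967 - 401 = 1566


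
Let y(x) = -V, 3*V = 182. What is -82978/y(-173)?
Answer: 17781/13 ≈ 1367.8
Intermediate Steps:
V = 182/3 (V = (⅓)*182 = 182/3 ≈ 60.667)
y(x) = -182/3 (y(x) = -1*182/3 = -182/3)
-82978/y(-173) = -82978/(-182/3) = -82978*(-3/182) = 17781/13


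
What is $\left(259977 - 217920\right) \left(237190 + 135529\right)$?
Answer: $15675442983$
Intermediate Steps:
$\left(259977 - 217920\right) \left(237190 + 135529\right) = 42057 \cdot 372719 = 15675442983$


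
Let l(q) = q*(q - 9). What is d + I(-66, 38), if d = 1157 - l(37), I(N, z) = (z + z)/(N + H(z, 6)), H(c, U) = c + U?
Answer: 1293/11 ≈ 117.55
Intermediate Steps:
l(q) = q*(-9 + q)
H(c, U) = U + c
I(N, z) = 2*z/(6 + N + z) (I(N, z) = (z + z)/(N + (6 + z)) = (2*z)/(6 + N + z) = 2*z/(6 + N + z))
d = 121 (d = 1157 - 37*(-9 + 37) = 1157 - 37*28 = 1157 - 1*1036 = 1157 - 1036 = 121)
d + I(-66, 38) = 121 + 2*38/(6 - 66 + 38) = 121 + 2*38/(-22) = 121 + 2*38*(-1/22) = 121 - 38/11 = 1293/11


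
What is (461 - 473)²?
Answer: 144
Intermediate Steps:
(461 - 473)² = (-12)² = 144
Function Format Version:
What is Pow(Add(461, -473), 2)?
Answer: 144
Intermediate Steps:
Pow(Add(461, -473), 2) = Pow(-12, 2) = 144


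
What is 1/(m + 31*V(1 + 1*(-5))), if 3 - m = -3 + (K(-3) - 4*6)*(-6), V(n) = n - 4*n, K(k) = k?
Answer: 1/216 ≈ 0.0046296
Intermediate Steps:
V(n) = -3*n
m = -156 (m = 3 - (-3 + (-3 - 4*6)*(-6)) = 3 - (-3 + (-3 - 24)*(-6)) = 3 - (-3 - 27*(-6)) = 3 - (-3 + 162) = 3 - 1*159 = 3 - 159 = -156)
1/(m + 31*V(1 + 1*(-5))) = 1/(-156 + 31*(-3*(1 + 1*(-5)))) = 1/(-156 + 31*(-3*(1 - 5))) = 1/(-156 + 31*(-3*(-4))) = 1/(-156 + 31*12) = 1/(-156 + 372) = 1/216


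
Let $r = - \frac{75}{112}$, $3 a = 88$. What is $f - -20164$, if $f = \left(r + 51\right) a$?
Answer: $\frac{302965}{14} \approx 21640.0$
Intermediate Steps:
$a = \frac{88}{3}$ ($a = \frac{1}{3} \cdot 88 = \frac{88}{3} \approx 29.333$)
$r = - \frac{75}{112}$ ($r = \left(-75\right) \frac{1}{112} = - \frac{75}{112} \approx -0.66964$)
$f = \frac{20669}{14}$ ($f = \left(- \frac{75}{112} + 51\right) \frac{88}{3} = \frac{5637}{112} \cdot \frac{88}{3} = \frac{20669}{14} \approx 1476.4$)
$f - -20164 = \frac{20669}{14} - -20164 = \frac{20669}{14} + 20164 = \frac{302965}{14}$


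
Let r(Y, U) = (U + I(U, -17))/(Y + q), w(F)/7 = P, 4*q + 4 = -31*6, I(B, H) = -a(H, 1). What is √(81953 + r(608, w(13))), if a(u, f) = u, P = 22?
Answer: √285279455/59 ≈ 286.27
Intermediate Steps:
I(B, H) = -H
q = -95/2 (q = -1 + (-31*6)/4 = -1 + (¼)*(-186) = -1 - 93/2 = -95/2 ≈ -47.500)
w(F) = 154 (w(F) = 7*22 = 154)
r(Y, U) = (17 + U)/(-95/2 + Y) (r(Y, U) = (U - 1*(-17))/(Y - 95/2) = (U + 17)/(-95/2 + Y) = (17 + U)/(-95/2 + Y))
√(81953 + r(608, w(13))) = √(81953 + 2*(17 + 154)/(-95 + 2*608)) = √(81953 + 2*171/(-95 + 1216)) = √(81953 + 2*171/1121) = √(81953 + 2*(1/1121)*171) = √(81953 + 18/59) = √(4835245/59) = √285279455/59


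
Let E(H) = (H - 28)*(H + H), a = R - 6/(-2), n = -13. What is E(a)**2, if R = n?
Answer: 577600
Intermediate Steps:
R = -13
a = -10 (a = -13 - 6/(-2) = -13 - 6*(-1/2) = -13 + 3 = -10)
E(H) = 2*H*(-28 + H) (E(H) = (-28 + H)*(2*H) = 2*H*(-28 + H))
E(a)**2 = (2*(-10)*(-28 - 10))**2 = (2*(-10)*(-38))**2 = 760**2 = 577600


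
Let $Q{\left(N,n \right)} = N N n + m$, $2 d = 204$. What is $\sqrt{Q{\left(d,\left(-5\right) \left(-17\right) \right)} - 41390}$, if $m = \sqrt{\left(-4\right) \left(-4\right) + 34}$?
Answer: $\sqrt{842950 + 5 \sqrt{2}} \approx 918.13$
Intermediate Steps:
$d = 102$ ($d = \frac{1}{2} \cdot 204 = 102$)
$m = 5 \sqrt{2}$ ($m = \sqrt{16 + 34} = \sqrt{50} = 5 \sqrt{2} \approx 7.0711$)
$Q{\left(N,n \right)} = 5 \sqrt{2} + n N^{2}$ ($Q{\left(N,n \right)} = N N n + 5 \sqrt{2} = N^{2} n + 5 \sqrt{2} = n N^{2} + 5 \sqrt{2} = 5 \sqrt{2} + n N^{2}$)
$\sqrt{Q{\left(d,\left(-5\right) \left(-17\right) \right)} - 41390} = \sqrt{\left(5 \sqrt{2} + \left(-5\right) \left(-17\right) 102^{2}\right) - 41390} = \sqrt{\left(5 \sqrt{2} + 85 \cdot 10404\right) - 41390} = \sqrt{\left(5 \sqrt{2} + 884340\right) - 41390} = \sqrt{\left(884340 + 5 \sqrt{2}\right) - 41390} = \sqrt{842950 + 5 \sqrt{2}}$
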